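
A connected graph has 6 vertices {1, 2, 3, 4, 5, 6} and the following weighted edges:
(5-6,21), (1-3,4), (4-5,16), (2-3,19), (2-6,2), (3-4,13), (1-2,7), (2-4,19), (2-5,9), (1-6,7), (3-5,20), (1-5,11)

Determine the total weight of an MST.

Kruskal: consider edges lightest-first.
2-6 (2): add — endpoints in different components.
1-3 (4): add — endpoints in different components.
1-2 (7): add — endpoints in different components.
1-6 (7): skip — 1 and 6 already connected.
2-5 (9): add — endpoints in different components.
1-5 (11): skip — 1 and 5 already connected.
3-4 (13): add — endpoints in different components.
MST edges: 2-6, 1-3, 1-2, 2-5, 3-4; total weight 2+4+7+9+13 = 35.

35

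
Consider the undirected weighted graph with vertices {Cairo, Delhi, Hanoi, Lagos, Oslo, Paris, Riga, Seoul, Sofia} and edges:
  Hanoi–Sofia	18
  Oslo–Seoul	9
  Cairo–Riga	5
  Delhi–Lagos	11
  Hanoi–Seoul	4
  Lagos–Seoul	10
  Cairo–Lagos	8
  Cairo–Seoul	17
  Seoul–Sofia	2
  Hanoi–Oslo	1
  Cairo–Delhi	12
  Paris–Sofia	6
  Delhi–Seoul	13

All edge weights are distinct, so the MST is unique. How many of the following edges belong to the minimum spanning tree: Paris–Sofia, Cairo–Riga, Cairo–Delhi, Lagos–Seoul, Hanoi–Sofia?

3

Kruskal: consider edges lightest-first.
Hanoi–Oslo (1): add — endpoints in different components.
Seoul–Sofia (2): add — endpoints in different components.
Hanoi–Seoul (4): add — endpoints in different components.
Cairo–Riga (5): add — endpoints in different components.
Paris–Sofia (6): add — endpoints in different components.
Cairo–Lagos (8): add — endpoints in different components.
Oslo–Seoul (9): skip — Oslo and Seoul already connected.
Lagos–Seoul (10): add — endpoints in different components.
Delhi–Lagos (11): add — endpoints in different components.
MST edge set: {Hanoi–Oslo, Seoul–Sofia, Hanoi–Seoul, Cairo–Riga, Paris–Sofia, Cairo–Lagos, Lagos–Seoul, Delhi–Lagos}.
Of the listed edges, {Paris–Sofia, Cairo–Riga, Lagos–Seoul} are in the MST → 3.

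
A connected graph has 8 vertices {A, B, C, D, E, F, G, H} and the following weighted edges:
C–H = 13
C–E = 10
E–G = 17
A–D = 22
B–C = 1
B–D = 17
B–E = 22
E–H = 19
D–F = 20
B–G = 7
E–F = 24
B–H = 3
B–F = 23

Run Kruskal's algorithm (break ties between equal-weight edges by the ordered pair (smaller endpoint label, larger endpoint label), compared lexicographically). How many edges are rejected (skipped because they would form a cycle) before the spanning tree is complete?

Sort edges by weight, then run Kruskal:
B–C (1): add — endpoints in different components.
B–H (3): add — endpoints in different components.
B–G (7): add — endpoints in different components.
C–E (10): add — endpoints in different components.
C–H (13): skip — C and H already connected.
B–D (17): add — endpoints in different components.
E–G (17): skip — E and G already connected.
E–H (19): skip — E and H already connected.
D–F (20): add — endpoints in different components.
A–D (22): add — endpoints in different components.
Edges rejected before the tree was complete: 3.

3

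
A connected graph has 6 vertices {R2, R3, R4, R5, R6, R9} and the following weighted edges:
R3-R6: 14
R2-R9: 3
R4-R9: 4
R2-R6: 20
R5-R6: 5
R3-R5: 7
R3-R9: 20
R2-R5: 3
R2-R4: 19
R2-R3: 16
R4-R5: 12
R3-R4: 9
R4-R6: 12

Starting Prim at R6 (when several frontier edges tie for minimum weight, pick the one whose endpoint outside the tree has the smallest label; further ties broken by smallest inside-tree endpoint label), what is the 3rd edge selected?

R2-R9

Prim's algorithm from R6:
Step 1: cheapest edge leaving the tree is R5-R6 (5); add R5.
Step 2: cheapest edge leaving the tree is R2-R5 (3); add R2.
Step 3: cheapest edge leaving the tree is R2-R9 (3); add R9.
Step 4: cheapest edge leaving the tree is R4-R9 (4); add R4.
Step 5: cheapest edge leaving the tree is R3-R5 (7); add R3.
The 3rd edge added is R2-R9.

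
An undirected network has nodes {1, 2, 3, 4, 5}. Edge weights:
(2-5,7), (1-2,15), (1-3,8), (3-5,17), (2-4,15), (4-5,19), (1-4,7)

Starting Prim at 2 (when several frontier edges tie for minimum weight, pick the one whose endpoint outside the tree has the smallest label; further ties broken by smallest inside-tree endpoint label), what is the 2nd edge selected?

Prim, starting at 2.
Step 1: frontier [2-5 7, 1-2 15, 2-4 15] → take 2-5 (7); add 5.
Step 2: frontier [1-2 15, 2-4 15, 3-5 17, 4-5 19] → take 1-2 (15); add 1.
Step 3: frontier [1-4 7, 1-3 8, 2-4 15, 3-5 17, 4-5 19] → take 1-4 (7); add 4.
Step 4: frontier [1-3 8, 3-5 17] → take 1-3 (8); add 3.
The 2nd edge added is 1-2.

1-2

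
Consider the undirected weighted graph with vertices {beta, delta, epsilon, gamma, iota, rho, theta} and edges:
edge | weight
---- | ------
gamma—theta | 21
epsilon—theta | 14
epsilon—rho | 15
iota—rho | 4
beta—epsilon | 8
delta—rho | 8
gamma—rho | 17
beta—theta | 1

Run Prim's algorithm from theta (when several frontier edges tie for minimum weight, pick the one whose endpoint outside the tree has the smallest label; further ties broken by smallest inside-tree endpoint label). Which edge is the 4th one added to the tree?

iota-rho

Grow the tree from theta using Prim:
Step 1: cheapest edge leaving the tree is beta—theta (1); add beta.
Step 2: cheapest edge leaving the tree is beta—epsilon (8); add epsilon.
Step 3: cheapest edge leaving the tree is epsilon—rho (15); add rho.
Step 4: cheapest edge leaving the tree is iota—rho (4); add iota.
Step 5: cheapest edge leaving the tree is delta—rho (8); add delta.
Step 6: cheapest edge leaving the tree is gamma—rho (17); add gamma.
The 4th edge added is iota—rho.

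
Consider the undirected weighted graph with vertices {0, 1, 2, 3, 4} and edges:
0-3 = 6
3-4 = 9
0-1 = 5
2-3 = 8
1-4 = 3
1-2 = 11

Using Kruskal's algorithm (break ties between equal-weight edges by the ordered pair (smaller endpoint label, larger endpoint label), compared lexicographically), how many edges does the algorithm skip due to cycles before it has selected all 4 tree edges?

0

Kruskal's algorithm — process edges by increasing weight (ties by edge label):
1-4 (3): add — endpoints in different components.
0-1 (5): add — endpoints in different components.
0-3 (6): add — endpoints in different components.
2-3 (8): add — endpoints in different components.
Edges rejected before the tree was complete: 0.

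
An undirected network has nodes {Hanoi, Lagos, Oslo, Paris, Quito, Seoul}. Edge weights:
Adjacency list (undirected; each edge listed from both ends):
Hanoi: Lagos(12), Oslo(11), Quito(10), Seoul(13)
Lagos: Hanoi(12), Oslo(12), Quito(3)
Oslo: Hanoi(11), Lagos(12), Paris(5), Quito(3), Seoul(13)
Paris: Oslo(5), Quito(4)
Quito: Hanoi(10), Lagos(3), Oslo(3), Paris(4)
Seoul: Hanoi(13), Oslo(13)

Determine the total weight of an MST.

Grow the tree from Hanoi using Prim:
Step 1: cheapest edge leaving the tree is Hanoi—Quito (10); add Quito.
Step 2: cheapest edge leaving the tree is Lagos—Quito (3); add Lagos.
Step 3: cheapest edge leaving the tree is Oslo—Quito (3); add Oslo.
Step 4: cheapest edge leaving the tree is Paris—Quito (4); add Paris.
Step 5: cheapest edge leaving the tree is Hanoi—Seoul (13); add Seoul.
MST edges: Hanoi—Quito, Lagos—Quito, Oslo—Quito, Paris—Quito, Hanoi—Seoul; total weight 10+3+3+4+13 = 33.

33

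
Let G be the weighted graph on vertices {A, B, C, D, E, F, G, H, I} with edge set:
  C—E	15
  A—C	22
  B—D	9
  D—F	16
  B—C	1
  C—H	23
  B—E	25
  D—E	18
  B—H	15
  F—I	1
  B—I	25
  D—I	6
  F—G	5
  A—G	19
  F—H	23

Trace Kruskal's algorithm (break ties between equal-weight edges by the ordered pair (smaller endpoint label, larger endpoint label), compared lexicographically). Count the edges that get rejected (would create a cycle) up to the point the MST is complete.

2

Kruskal's algorithm — process edges by increasing weight (ties by edge label):
B—C (1): add — endpoints in different components.
F—I (1): add — endpoints in different components.
F—G (5): add — endpoints in different components.
D—I (6): add — endpoints in different components.
B—D (9): add — endpoints in different components.
B—H (15): add — endpoints in different components.
C—E (15): add — endpoints in different components.
D—F (16): skip — D and F already connected.
D—E (18): skip — D and E already connected.
A—G (19): add — endpoints in different components.
Edges rejected before the tree was complete: 2.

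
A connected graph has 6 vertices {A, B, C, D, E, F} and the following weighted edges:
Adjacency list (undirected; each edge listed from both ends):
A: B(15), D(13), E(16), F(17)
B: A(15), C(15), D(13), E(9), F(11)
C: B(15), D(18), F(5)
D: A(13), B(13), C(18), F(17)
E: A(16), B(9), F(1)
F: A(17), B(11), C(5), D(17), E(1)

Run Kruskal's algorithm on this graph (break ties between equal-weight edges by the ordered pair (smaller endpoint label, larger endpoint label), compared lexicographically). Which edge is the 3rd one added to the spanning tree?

Kruskal's algorithm — process edges by increasing weight (ties by edge label):
E F (1): add. Components now {A} {B} {C} {D} {E,F}
C F (5): add. Components now {A} {B} {C,E,F} {D}
B E (9): add. Components now {A} {B,C,E,F} {D}
B F (11): skip — B and F already connected.
A D (13): add. Components now {A,D} {B,C,E,F}
B D (13): add. Components now {A,B,C,D,E,F}
The 3rd edge added is B E.

B-E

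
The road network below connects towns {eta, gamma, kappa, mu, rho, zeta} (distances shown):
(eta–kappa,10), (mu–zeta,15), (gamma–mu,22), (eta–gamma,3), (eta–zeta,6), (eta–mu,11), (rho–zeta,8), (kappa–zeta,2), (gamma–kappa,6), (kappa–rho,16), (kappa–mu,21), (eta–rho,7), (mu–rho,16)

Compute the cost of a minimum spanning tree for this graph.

29

Prim, starting at gamma.
Step 1: frontier [eta–gamma 3, gamma–kappa 6, gamma–mu 22] → take eta–gamma (3); add eta.
Step 2: frontier [eta–zeta 6, eta–rho 7, eta–kappa 10, eta–mu 11, gamma–kappa 6, gamma–mu 22] → take gamma–kappa (6); add kappa.
Step 3: frontier [eta–zeta 6, eta–rho 7, eta–mu 11, gamma–mu 22, kappa–zeta 2, kappa–rho 16, kappa–mu 21] → take kappa–zeta (2); add zeta.
Step 4: frontier [eta–rho 7, eta–mu 11, gamma–mu 22, kappa–rho 16, kappa–mu 21, rho–zeta 8, mu–zeta 15] → take eta–rho (7); add rho.
Step 5: frontier [eta–mu 11, gamma–mu 22, kappa–mu 21, mu–rho 16, mu–zeta 15] → take eta–mu (11); add mu.
MST edges: eta–gamma, gamma–kappa, kappa–zeta, eta–rho, eta–mu; total weight 3+6+2+7+11 = 29.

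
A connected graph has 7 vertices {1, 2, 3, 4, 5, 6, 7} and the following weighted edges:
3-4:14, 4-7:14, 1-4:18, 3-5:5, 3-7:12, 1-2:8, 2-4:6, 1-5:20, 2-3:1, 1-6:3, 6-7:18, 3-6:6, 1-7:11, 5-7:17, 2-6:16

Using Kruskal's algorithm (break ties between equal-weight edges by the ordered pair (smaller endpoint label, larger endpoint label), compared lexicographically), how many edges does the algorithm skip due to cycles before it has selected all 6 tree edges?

Kruskal's algorithm — process edges by increasing weight (ties by edge label):
2-3 (1): add — endpoints in different components.
1-6 (3): add — endpoints in different components.
3-5 (5): add — endpoints in different components.
2-4 (6): add — endpoints in different components.
3-6 (6): add — endpoints in different components.
1-2 (8): skip — 1 and 2 already connected.
1-7 (11): add — endpoints in different components.
Edges rejected before the tree was complete: 1.

1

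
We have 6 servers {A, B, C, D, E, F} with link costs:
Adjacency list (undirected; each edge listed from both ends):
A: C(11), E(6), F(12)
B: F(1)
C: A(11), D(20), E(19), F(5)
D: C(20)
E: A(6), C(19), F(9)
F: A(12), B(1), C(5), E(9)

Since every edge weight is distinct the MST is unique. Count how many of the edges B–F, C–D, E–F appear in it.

3

Sort edges by weight, then run Kruskal:
B–F (1): add — endpoints in different components.
C–F (5): add — endpoints in different components.
A–E (6): add — endpoints in different components.
E–F (9): add — endpoints in different components.
A–C (11): skip — A and C already connected.
A–F (12): skip — A and F already connected.
C–E (19): skip — C and E already connected.
C–D (20): add — endpoints in different components.
MST edge set: {B–F, C–F, A–E, E–F, C–D}.
Of the listed edges, {B–F, C–D, E–F} are in the MST → 3.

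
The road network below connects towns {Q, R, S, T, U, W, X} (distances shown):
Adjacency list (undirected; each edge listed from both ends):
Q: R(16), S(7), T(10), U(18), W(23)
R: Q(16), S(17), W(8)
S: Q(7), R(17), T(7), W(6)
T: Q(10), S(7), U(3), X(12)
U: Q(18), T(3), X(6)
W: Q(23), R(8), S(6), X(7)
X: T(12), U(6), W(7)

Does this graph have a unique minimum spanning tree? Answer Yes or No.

No

Sort edges by weight, then run Kruskal:
T—U (3): add. Components now {X} {Q} {S} {T,U} {R} {W}
S—W (6): add. Components now {X} {Q} {S,W} {T,U} {R}
U—X (6): add. Components now {T,U,X} {Q} {S,W} {R}
Q—S (7): add. Components now {T,U,X} {Q,S,W} {R}
S—T (7): add. Components now {Q,S,T,U,W,X} {R}
W—X (7): skip — X and W already connected.
R—W (8): add. Components now {Q,R,S,T,U,W,X}
Non-tree edge W—X has weight 7, equal to the heaviest edge on its tree cycle — swapping gives another MST of the same weight. Not unique.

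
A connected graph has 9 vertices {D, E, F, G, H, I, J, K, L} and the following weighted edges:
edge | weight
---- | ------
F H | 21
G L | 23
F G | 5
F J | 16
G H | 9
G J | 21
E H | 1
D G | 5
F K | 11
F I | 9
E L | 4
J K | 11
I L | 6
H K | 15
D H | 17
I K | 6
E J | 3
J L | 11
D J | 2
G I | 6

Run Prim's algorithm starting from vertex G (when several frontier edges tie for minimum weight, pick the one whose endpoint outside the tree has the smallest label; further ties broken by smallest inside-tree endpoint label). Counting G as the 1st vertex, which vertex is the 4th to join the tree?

Grow the tree from G using Prim:
Step 1: cheapest edge leaving the tree is D G (5); add D.
Step 2: cheapest edge leaving the tree is D J (2); add J.
Step 3: cheapest edge leaving the tree is E J (3); add E.
Step 4: cheapest edge leaving the tree is E H (1); add H.
Step 5: cheapest edge leaving the tree is E L (4); add L.
Step 6: cheapest edge leaving the tree is F G (5); add F.
Step 7: cheapest edge leaving the tree is G I (6); add I.
Step 8: cheapest edge leaving the tree is I K (6); add K.
Vertex order: G, D, J, E, H, L, F, I, K. The 4th vertex is E.

E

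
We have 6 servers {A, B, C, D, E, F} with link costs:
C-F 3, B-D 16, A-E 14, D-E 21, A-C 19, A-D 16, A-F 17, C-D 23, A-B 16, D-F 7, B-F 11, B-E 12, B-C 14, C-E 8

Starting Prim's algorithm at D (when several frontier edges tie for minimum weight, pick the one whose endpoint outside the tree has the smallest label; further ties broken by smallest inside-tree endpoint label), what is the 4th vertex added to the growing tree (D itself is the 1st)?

Prim's algorithm from D:
Step 1: cheapest edge leaving the tree is D-F (7); add F.
Step 2: cheapest edge leaving the tree is C-F (3); add C.
Step 3: cheapest edge leaving the tree is C-E (8); add E.
Step 4: cheapest edge leaving the tree is B-F (11); add B.
Step 5: cheapest edge leaving the tree is A-E (14); add A.
Vertex order: D, F, C, E, B, A. The 4th vertex is E.

E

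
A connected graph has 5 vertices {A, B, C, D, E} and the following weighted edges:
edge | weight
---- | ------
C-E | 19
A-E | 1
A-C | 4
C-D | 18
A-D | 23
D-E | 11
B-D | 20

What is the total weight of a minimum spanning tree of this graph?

Grow the tree from A using Prim:
Step 1: cheapest edge leaving the tree is A-E (1); add E.
Step 2: cheapest edge leaving the tree is A-C (4); add C.
Step 3: cheapest edge leaving the tree is D-E (11); add D.
Step 4: cheapest edge leaving the tree is B-D (20); add B.
MST edges: A-E, A-C, D-E, B-D; total weight 1+4+11+20 = 36.

36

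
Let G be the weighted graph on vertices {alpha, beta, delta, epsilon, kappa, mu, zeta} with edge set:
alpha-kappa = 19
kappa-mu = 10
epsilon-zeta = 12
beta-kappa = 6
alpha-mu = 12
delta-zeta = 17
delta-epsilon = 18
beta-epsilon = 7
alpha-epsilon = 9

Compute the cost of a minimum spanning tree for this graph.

Prim, starting at beta.
Step 1: frontier [beta-kappa 6, beta-epsilon 7] → take beta-kappa (6); add kappa.
Step 2: frontier [beta-epsilon 7, kappa-mu 10, alpha-kappa 19] → take beta-epsilon (7); add epsilon.
Step 3: frontier [alpha-epsilon 9, epsilon-zeta 12, delta-epsilon 18, kappa-mu 10, alpha-kappa 19] → take alpha-epsilon (9); add alpha.
Step 4: frontier [alpha-mu 12, epsilon-zeta 12, delta-epsilon 18, kappa-mu 10] → take kappa-mu (10); add mu.
Step 5: frontier [epsilon-zeta 12, delta-epsilon 18] → take epsilon-zeta (12); add zeta.
Step 6: frontier [delta-epsilon 18, delta-zeta 17] → take delta-zeta (17); add delta.
MST edges: beta-kappa, beta-epsilon, alpha-epsilon, kappa-mu, epsilon-zeta, delta-zeta; total weight 6+7+9+10+12+17 = 61.

61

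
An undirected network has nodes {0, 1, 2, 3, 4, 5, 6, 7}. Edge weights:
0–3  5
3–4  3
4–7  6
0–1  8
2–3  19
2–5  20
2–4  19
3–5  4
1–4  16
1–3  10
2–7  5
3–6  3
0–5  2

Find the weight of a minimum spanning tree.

Prim, starting at 7.
Step 1: cheapest edge leaving the tree is 2–7 (5); add 2.
Step 2: cheapest edge leaving the tree is 4–7 (6); add 4.
Step 3: cheapest edge leaving the tree is 3–4 (3); add 3.
Step 4: cheapest edge leaving the tree is 3–6 (3); add 6.
Step 5: cheapest edge leaving the tree is 3–5 (4); add 5.
Step 6: cheapest edge leaving the tree is 0–5 (2); add 0.
Step 7: cheapest edge leaving the tree is 0–1 (8); add 1.
MST edges: 2–7, 4–7, 3–4, 3–6, 3–5, 0–5, 0–1; total weight 5+6+3+3+4+2+8 = 31.

31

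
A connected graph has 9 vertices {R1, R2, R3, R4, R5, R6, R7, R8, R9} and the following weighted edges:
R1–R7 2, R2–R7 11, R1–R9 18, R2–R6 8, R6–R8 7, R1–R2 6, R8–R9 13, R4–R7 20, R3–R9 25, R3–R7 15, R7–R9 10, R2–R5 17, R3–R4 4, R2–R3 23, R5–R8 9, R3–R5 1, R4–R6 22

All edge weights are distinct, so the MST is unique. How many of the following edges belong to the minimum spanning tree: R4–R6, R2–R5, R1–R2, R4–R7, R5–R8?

2

Kruskal: consider edges lightest-first.
R3–R5 (1): add — endpoints in different components.
R1–R7 (2): add — endpoints in different components.
R3–R4 (4): add — endpoints in different components.
R1–R2 (6): add — endpoints in different components.
R6–R8 (7): add — endpoints in different components.
R2–R6 (8): add — endpoints in different components.
R5–R8 (9): add — endpoints in different components.
R7–R9 (10): add — endpoints in different components.
MST edge set: {R3–R5, R1–R7, R3–R4, R1–R2, R6–R8, R2–R6, R5–R8, R7–R9}.
Of the listed edges, {R1–R2, R5–R8} are in the MST → 2.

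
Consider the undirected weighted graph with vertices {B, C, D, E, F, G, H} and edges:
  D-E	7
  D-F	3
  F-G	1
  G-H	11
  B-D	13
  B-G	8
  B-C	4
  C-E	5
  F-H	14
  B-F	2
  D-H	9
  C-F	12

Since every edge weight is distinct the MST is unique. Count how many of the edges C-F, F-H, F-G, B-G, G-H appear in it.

Kruskal's algorithm — process edges by increasing weight (ties by edge label):
F-G (1): add — endpoints in different components.
B-F (2): add — endpoints in different components.
D-F (3): add — endpoints in different components.
B-C (4): add — endpoints in different components.
C-E (5): add — endpoints in different components.
D-E (7): skip — D and E already connected.
B-G (8): skip — B and G already connected.
D-H (9): add — endpoints in different components.
MST edge set: {F-G, B-F, D-F, B-C, C-E, D-H}.
Of the listed edges, {F-G} are in the MST → 1.

1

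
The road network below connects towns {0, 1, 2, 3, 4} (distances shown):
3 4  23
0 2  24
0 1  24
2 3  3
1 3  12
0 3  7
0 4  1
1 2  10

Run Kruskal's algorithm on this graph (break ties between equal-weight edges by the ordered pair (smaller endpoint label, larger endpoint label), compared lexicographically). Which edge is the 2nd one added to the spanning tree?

2-3

Kruskal: consider edges lightest-first.
0 4 (1): add — endpoints in different components.
2 3 (3): add — endpoints in different components.
0 3 (7): add — endpoints in different components.
1 2 (10): add — endpoints in different components.
The 2nd edge added is 2 3.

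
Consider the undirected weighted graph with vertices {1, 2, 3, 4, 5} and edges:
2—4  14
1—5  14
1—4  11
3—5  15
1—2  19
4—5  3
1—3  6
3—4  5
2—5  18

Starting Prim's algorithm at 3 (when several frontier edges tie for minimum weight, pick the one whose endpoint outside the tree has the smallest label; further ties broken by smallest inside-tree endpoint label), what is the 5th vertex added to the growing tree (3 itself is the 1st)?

2

Grow the tree from 3 using Prim:
Step 1: frontier [3—4 5, 1—3 6, 3—5 15] → take 3—4 (5); add 4.
Step 2: frontier [1—3 6, 3—5 15, 4—5 3, 1—4 11, 2—4 14] → take 4—5 (3); add 5.
Step 3: frontier [1—3 6, 1—4 11, 2—4 14, 1—5 14, 2—5 18] → take 1—3 (6); add 1.
Step 4: frontier [1—2 19, 2—4 14, 2—5 18] → take 2—4 (14); add 2.
Vertex order: 3, 4, 5, 1, 2. The 5th vertex is 2.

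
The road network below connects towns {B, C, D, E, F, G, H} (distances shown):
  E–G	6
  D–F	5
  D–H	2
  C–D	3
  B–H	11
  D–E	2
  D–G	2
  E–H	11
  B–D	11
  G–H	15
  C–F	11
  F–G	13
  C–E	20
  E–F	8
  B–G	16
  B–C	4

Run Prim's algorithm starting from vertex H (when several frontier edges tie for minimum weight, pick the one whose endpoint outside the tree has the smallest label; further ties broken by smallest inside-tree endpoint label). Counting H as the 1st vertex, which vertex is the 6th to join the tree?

B

Prim, starting at H.
Step 1: cheapest edge leaving the tree is D–H (2); add D.
Step 2: cheapest edge leaving the tree is D–E (2); add E.
Step 3: cheapest edge leaving the tree is D–G (2); add G.
Step 4: cheapest edge leaving the tree is C–D (3); add C.
Step 5: cheapest edge leaving the tree is B–C (4); add B.
Step 6: cheapest edge leaving the tree is D–F (5); add F.
Vertex order: H, D, E, G, C, B, F. The 6th vertex is B.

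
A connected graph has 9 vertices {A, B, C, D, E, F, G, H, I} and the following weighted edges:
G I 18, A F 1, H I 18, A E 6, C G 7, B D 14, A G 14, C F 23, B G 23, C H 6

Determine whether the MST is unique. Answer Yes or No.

No

Kruskal's algorithm — process edges by increasing weight (ties by edge label):
A F (1): add — endpoints in different components.
A E (6): add — endpoints in different components.
C H (6): add — endpoints in different components.
C G (7): add — endpoints in different components.
A G (14): add — endpoints in different components.
B D (14): add — endpoints in different components.
G I (18): add — endpoints in different components.
H I (18): skip — H and I already connected.
B G (23): add — endpoints in different components.
Non-tree edge H I has weight 18, equal to the heaviest edge on its tree cycle — swapping gives another MST of the same weight. Not unique.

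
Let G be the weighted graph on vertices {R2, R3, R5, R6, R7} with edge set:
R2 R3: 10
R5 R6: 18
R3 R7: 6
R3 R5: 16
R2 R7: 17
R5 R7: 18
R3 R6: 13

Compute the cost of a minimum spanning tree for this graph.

Prim, starting at R3.
Step 1: frontier [R3 R7 6, R2 R3 10, R3 R6 13, R3 R5 16] → take R3 R7 (6); add R7.
Step 2: frontier [R2 R3 10, R3 R6 13, R3 R5 16, R2 R7 17, R5 R7 18] → take R2 R3 (10); add R2.
Step 3: frontier [R3 R6 13, R3 R5 16, R5 R7 18] → take R3 R6 (13); add R6.
Step 4: frontier [R3 R5 16, R5 R6 18, R5 R7 18] → take R3 R5 (16); add R5.
MST edges: R3 R7, R2 R3, R3 R6, R3 R5; total weight 6+10+13+16 = 45.

45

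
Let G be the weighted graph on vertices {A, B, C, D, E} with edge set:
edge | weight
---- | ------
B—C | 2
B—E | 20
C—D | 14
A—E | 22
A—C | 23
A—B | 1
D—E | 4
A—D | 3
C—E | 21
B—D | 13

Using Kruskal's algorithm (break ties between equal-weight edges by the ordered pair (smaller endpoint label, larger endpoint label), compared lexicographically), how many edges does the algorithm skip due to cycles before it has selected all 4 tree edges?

0

Kruskal's algorithm — process edges by increasing weight (ties by edge label):
A—B (1): add — endpoints in different components.
B—C (2): add — endpoints in different components.
A—D (3): add — endpoints in different components.
D—E (4): add — endpoints in different components.
Edges rejected before the tree was complete: 0.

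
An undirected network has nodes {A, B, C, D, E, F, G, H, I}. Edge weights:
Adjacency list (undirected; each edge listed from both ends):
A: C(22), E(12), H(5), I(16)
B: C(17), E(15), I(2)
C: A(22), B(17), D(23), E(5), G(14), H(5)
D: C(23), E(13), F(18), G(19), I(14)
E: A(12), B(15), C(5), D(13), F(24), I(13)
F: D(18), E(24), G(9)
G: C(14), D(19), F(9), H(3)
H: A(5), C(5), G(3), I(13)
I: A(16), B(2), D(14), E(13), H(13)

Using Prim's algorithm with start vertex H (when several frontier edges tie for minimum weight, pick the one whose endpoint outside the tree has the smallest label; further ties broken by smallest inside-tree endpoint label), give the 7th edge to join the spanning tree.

E-I

Prim, starting at H.
Step 1: cheapest edge leaving the tree is G H (3); add G.
Step 2: cheapest edge leaving the tree is A H (5); add A.
Step 3: cheapest edge leaving the tree is C H (5); add C.
Step 4: cheapest edge leaving the tree is C E (5); add E.
Step 5: cheapest edge leaving the tree is F G (9); add F.
Step 6: cheapest edge leaving the tree is D E (13); add D.
Step 7: cheapest edge leaving the tree is E I (13); add I.
Step 8: cheapest edge leaving the tree is B I (2); add B.
The 7th edge added is E I.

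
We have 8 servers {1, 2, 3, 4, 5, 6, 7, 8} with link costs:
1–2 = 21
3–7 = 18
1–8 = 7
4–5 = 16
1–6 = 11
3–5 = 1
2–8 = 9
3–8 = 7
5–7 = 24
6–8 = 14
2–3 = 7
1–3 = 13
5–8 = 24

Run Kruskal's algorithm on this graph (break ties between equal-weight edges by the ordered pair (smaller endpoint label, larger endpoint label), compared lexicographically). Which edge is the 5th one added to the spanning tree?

Kruskal: consider edges lightest-first.
3–5 (1): add — endpoints in different components.
1–8 (7): add — endpoints in different components.
2–3 (7): add — endpoints in different components.
3–8 (7): add — endpoints in different components.
2–8 (9): skip — 2 and 8 already connected.
1–6 (11): add — endpoints in different components.
1–3 (13): skip — 1 and 3 already connected.
6–8 (14): skip — 6 and 8 already connected.
4–5 (16): add — endpoints in different components.
3–7 (18): add — endpoints in different components.
The 5th edge added is 1–6.

1-6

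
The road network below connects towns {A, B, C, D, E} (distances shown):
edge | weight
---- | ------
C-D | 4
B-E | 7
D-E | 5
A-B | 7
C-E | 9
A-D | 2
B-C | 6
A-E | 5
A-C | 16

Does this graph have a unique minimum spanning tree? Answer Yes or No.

No

Kruskal: consider edges lightest-first.
A-D (2): add. Components now {A,D} {B} {C} {E}
C-D (4): add. Components now {A,C,D} {B} {E}
A-E (5): add. Components now {A,C,D,E} {B}
D-E (5): skip — D and E already connected.
B-C (6): add. Components now {A,B,C,D,E}
Non-tree edge D-E has weight 5, equal to the heaviest edge on its tree cycle — swapping gives another MST of the same weight. Not unique.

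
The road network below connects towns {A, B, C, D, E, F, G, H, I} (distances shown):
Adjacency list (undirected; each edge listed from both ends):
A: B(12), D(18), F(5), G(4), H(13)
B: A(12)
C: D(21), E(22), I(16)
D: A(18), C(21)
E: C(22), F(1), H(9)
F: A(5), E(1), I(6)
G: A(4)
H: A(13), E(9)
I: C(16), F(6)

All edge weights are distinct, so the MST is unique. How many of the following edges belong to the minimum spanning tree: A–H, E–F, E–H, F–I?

3

Kruskal: consider edges lightest-first.
E–F (1): add — endpoints in different components.
A–G (4): add — endpoints in different components.
A–F (5): add — endpoints in different components.
F–I (6): add — endpoints in different components.
E–H (9): add — endpoints in different components.
A–B (12): add — endpoints in different components.
A–H (13): skip — A and H already connected.
C–I (16): add — endpoints in different components.
A–D (18): add — endpoints in different components.
MST edge set: {E–F, A–G, A–F, F–I, E–H, A–B, C–I, A–D}.
Of the listed edges, {E–F, E–H, F–I} are in the MST → 3.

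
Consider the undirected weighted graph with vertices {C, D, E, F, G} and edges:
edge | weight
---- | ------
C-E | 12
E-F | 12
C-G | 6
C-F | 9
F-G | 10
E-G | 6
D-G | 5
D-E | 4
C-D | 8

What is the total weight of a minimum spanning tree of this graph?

Grow the tree from E using Prim:
Step 1: cheapest edge leaving the tree is D-E (4); add D.
Step 2: cheapest edge leaving the tree is D-G (5); add G.
Step 3: cheapest edge leaving the tree is C-G (6); add C.
Step 4: cheapest edge leaving the tree is C-F (9); add F.
MST edges: D-E, D-G, C-G, C-F; total weight 4+5+6+9 = 24.

24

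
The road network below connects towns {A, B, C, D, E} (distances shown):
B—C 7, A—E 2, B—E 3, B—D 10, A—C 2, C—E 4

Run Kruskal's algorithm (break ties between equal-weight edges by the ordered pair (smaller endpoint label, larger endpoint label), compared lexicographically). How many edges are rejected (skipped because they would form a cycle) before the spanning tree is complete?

2

Sort edges by weight, then run Kruskal:
A—C (2): add. Components now {A,C} {B} {D} {E}
A—E (2): add. Components now {A,C,E} {B} {D}
B—E (3): add. Components now {A,B,C,E} {D}
C—E (4): skip — C and E already connected.
B—C (7): skip — B and C already connected.
B—D (10): add. Components now {A,B,C,D,E}
Edges rejected before the tree was complete: 2.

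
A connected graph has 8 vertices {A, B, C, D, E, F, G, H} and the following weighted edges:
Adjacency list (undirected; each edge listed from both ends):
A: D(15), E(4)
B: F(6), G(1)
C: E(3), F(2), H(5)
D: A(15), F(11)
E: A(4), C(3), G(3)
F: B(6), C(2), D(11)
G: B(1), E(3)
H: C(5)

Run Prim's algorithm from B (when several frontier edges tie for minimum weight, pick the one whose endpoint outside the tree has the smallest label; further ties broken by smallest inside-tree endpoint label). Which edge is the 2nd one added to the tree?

E-G

Prim, starting at B.
Step 1: frontier [B-G 1, B-F 6] → take B-G (1); add G.
Step 2: frontier [B-F 6, E-G 3] → take E-G (3); add E.
Step 3: frontier [B-F 6, C-E 3, A-E 4] → take C-E (3); add C.
Step 4: frontier [B-F 6, C-F 2, C-H 5, A-E 4] → take C-F (2); add F.
Step 5: frontier [C-H 5, A-E 4, D-F 11] → take A-E (4); add A.
Step 6: frontier [A-D 15, C-H 5, D-F 11] → take C-H (5); add H.
Step 7: frontier [A-D 15, D-F 11] → take D-F (11); add D.
The 2nd edge added is E-G.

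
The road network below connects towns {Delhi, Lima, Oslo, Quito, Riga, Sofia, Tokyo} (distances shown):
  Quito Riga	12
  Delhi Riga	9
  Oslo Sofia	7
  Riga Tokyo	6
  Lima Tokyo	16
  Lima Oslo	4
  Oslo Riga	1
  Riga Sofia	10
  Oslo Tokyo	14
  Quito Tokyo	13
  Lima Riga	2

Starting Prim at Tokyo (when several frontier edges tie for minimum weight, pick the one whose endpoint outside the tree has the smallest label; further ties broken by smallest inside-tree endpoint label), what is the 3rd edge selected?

Lima-Riga

Grow the tree from Tokyo using Prim:
Step 1: frontier [Riga Tokyo 6, Quito Tokyo 13, Oslo Tokyo 14, Lima Tokyo 16] → take Riga Tokyo (6); add Riga.
Step 2: frontier [Oslo Riga 1, Lima Riga 2, Delhi Riga 9, Riga Sofia 10, Quito Riga 12, Quito Tokyo 13, Oslo Tokyo 14, Lima Tokyo 16] → take Oslo Riga (1); add Oslo.
Step 3: frontier [Lima Oslo 4, Oslo Sofia 7, Lima Riga 2, Delhi Riga 9, Riga Sofia 10, Quito Riga 12, Quito Tokyo 13, Lima Tokyo 16] → take Lima Riga (2); add Lima.
Step 4: frontier [Oslo Sofia 7, Delhi Riga 9, Riga Sofia 10, Quito Riga 12, Quito Tokyo 13] → take Oslo Sofia (7); add Sofia.
Step 5: frontier [Delhi Riga 9, Quito Riga 12, Quito Tokyo 13] → take Delhi Riga (9); add Delhi.
Step 6: frontier [Quito Riga 12, Quito Tokyo 13] → take Quito Riga (12); add Quito.
The 3rd edge added is Lima Riga.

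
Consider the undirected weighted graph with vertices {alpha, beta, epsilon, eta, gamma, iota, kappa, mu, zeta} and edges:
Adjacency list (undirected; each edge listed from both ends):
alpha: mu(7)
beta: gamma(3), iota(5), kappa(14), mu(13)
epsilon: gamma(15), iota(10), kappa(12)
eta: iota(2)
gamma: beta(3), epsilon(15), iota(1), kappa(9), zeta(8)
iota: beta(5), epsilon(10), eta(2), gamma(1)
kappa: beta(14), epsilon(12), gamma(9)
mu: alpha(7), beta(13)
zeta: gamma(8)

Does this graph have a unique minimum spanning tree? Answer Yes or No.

Yes

Kruskal's algorithm — process edges by increasing weight (ties by edge label):
gamma—iota (1): add — endpoints in different components.
eta—iota (2): add — endpoints in different components.
beta—gamma (3): add — endpoints in different components.
beta—iota (5): skip — beta and iota already connected.
alpha—mu (7): add — endpoints in different components.
gamma—zeta (8): add — endpoints in different components.
gamma—kappa (9): add — endpoints in different components.
epsilon—iota (10): add — endpoints in different components.
epsilon—kappa (12): skip — kappa and epsilon already connected.
beta—mu (13): add — endpoints in different components.
Every non-tree edge has weight strictly greater than the heaviest edge on the tree path between its endpoints, so the MST is unique.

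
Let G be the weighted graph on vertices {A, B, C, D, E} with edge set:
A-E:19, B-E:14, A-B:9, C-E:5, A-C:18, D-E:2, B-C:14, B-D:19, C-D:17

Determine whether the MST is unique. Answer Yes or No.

Kruskal: consider edges lightest-first.
D-E (2): add. Components now {A} {B} {C} {D,E}
C-E (5): add. Components now {A} {B} {C,D,E}
A-B (9): add. Components now {A,B} {C,D,E}
B-C (14): add. Components now {A,B,C,D,E}
Non-tree edge B-E has weight 14, equal to the heaviest edge on its tree cycle — swapping gives another MST of the same weight. Not unique.

No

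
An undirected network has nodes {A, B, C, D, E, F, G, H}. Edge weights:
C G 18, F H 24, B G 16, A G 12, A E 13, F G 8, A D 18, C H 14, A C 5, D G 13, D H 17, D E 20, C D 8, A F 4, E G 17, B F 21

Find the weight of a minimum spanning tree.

Prim, starting at G.
Step 1: cheapest edge leaving the tree is F G (8); add F.
Step 2: cheapest edge leaving the tree is A F (4); add A.
Step 3: cheapest edge leaving the tree is A C (5); add C.
Step 4: cheapest edge leaving the tree is C D (8); add D.
Step 5: cheapest edge leaving the tree is A E (13); add E.
Step 6: cheapest edge leaving the tree is C H (14); add H.
Step 7: cheapest edge leaving the tree is B G (16); add B.
MST edges: F G, A F, A C, C D, A E, C H, B G; total weight 8+4+5+8+13+14+16 = 68.

68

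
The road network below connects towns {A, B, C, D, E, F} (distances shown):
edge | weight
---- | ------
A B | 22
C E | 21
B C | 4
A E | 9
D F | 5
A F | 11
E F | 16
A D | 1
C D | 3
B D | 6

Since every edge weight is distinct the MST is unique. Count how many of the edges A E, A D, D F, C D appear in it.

4

Kruskal's algorithm — process edges by increasing weight (ties by edge label):
A D (1): add — endpoints in different components.
C D (3): add — endpoints in different components.
B C (4): add — endpoints in different components.
D F (5): add — endpoints in different components.
B D (6): skip — B and D already connected.
A E (9): add — endpoints in different components.
MST edge set: {A D, C D, B C, D F, A E}.
Of the listed edges, {A E, A D, D F, C D} are in the MST → 4.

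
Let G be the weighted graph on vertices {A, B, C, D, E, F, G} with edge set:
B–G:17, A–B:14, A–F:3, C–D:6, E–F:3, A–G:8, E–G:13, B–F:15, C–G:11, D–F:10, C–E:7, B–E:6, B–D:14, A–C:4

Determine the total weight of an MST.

Grow the tree from F using Prim:
Step 1: cheapest edge leaving the tree is A–F (3); add A.
Step 2: cheapest edge leaving the tree is E–F (3); add E.
Step 3: cheapest edge leaving the tree is A–C (4); add C.
Step 4: cheapest edge leaving the tree is B–E (6); add B.
Step 5: cheapest edge leaving the tree is C–D (6); add D.
Step 6: cheapest edge leaving the tree is A–G (8); add G.
MST edges: A–F, E–F, A–C, B–E, C–D, A–G; total weight 3+3+4+6+6+8 = 30.

30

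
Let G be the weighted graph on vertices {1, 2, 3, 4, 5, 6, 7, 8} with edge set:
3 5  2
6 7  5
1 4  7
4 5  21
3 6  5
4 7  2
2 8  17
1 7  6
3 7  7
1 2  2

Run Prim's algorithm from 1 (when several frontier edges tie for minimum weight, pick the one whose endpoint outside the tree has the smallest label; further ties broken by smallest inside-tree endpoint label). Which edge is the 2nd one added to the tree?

Prim's algorithm from 1:
Step 1: cheapest edge leaving the tree is 1 2 (2); add 2.
Step 2: cheapest edge leaving the tree is 1 7 (6); add 7.
Step 3: cheapest edge leaving the tree is 4 7 (2); add 4.
Step 4: cheapest edge leaving the tree is 6 7 (5); add 6.
Step 5: cheapest edge leaving the tree is 3 6 (5); add 3.
Step 6: cheapest edge leaving the tree is 3 5 (2); add 5.
Step 7: cheapest edge leaving the tree is 2 8 (17); add 8.
The 2nd edge added is 1 7.

1-7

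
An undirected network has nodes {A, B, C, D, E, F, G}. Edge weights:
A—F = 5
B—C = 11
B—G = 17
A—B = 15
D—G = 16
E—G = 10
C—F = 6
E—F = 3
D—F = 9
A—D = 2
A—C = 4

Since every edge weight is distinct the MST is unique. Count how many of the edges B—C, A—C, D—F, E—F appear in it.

3

Kruskal's algorithm — process edges by increasing weight (ties by edge label):
A—D (2): add — endpoints in different components.
E—F (3): add — endpoints in different components.
A—C (4): add — endpoints in different components.
A—F (5): add — endpoints in different components.
C—F (6): skip — C and F already connected.
D—F (9): skip — D and F already connected.
E—G (10): add — endpoints in different components.
B—C (11): add — endpoints in different components.
MST edge set: {A—D, E—F, A—C, A—F, E—G, B—C}.
Of the listed edges, {B—C, A—C, E—F} are in the MST → 3.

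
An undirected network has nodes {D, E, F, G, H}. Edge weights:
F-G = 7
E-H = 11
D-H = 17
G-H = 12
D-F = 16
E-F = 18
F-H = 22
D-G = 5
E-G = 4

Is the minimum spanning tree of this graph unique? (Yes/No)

Kruskal: consider edges lightest-first.
E-G (4): add. Components now {D} {E,G} {F} {H}
D-G (5): add. Components now {D,E,G} {F} {H}
F-G (7): add. Components now {D,E,F,G} {H}
E-H (11): add. Components now {D,E,F,G,H}
Every non-tree edge has weight strictly greater than the heaviest edge on the tree path between its endpoints, so the MST is unique.

Yes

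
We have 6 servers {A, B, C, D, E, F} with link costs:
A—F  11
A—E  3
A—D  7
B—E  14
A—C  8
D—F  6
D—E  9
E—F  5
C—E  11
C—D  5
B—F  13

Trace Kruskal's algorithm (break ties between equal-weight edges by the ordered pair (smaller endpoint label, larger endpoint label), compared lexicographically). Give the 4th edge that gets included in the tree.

Sort edges by weight, then run Kruskal:
A—E (3): add — endpoints in different components.
C—D (5): add — endpoints in different components.
E—F (5): add — endpoints in different components.
D—F (6): add — endpoints in different components.
A—D (7): skip — A and D already connected.
A—C (8): skip — A and C already connected.
D—E (9): skip — D and E already connected.
A—F (11): skip — A and F already connected.
C—E (11): skip — C and E already connected.
B—F (13): add — endpoints in different components.
The 4th edge added is D—F.

D-F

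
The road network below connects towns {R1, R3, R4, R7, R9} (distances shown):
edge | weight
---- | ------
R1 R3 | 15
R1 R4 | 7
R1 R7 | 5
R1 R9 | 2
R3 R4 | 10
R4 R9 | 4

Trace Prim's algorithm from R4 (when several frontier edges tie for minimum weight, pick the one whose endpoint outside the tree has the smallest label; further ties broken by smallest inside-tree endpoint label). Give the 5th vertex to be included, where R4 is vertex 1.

Grow the tree from R4 using Prim:
Step 1: cheapest edge leaving the tree is R4 R9 (4); add R9.
Step 2: cheapest edge leaving the tree is R1 R9 (2); add R1.
Step 3: cheapest edge leaving the tree is R1 R7 (5); add R7.
Step 4: cheapest edge leaving the tree is R3 R4 (10); add R3.
Vertex order: R4, R9, R1, R7, R3. The 5th vertex is R3.

R3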